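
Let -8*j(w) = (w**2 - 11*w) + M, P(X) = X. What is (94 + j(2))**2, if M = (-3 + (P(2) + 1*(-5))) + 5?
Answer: 594441/64 ≈ 9288.1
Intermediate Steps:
M = -1 (M = (-3 + (2 + 1*(-5))) + 5 = (-3 + (2 - 5)) + 5 = (-3 - 3) + 5 = -6 + 5 = -1)
j(w) = 1/8 - w**2/8 + 11*w/8 (j(w) = -((w**2 - 11*w) - 1)/8 = -(-1 + w**2 - 11*w)/8 = 1/8 - w**2/8 + 11*w/8)
(94 + j(2))**2 = (94 + (1/8 - 1/8*2**2 + (11/8)*2))**2 = (94 + (1/8 - 1/8*4 + 11/4))**2 = (94 + (1/8 - 1/2 + 11/4))**2 = (94 + 19/8)**2 = (771/8)**2 = 594441/64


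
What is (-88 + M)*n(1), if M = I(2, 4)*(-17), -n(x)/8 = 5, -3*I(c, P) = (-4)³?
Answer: 54080/3 ≈ 18027.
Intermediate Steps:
I(c, P) = 64/3 (I(c, P) = -⅓*(-4)³ = -⅓*(-64) = 64/3)
n(x) = -40 (n(x) = -8*5 = -40)
M = -1088/3 (M = (64/3)*(-17) = -1088/3 ≈ -362.67)
(-88 + M)*n(1) = (-88 - 1088/3)*(-40) = -1352/3*(-40) = 54080/3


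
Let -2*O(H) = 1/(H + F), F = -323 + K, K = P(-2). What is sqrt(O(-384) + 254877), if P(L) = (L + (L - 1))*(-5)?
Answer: sqrt(118549410089)/682 ≈ 504.85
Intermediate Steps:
P(L) = 5 - 10*L (P(L) = (L + (-1 + L))*(-5) = (-1 + 2*L)*(-5) = 5 - 10*L)
K = 25 (K = 5 - 10*(-2) = 5 + 20 = 25)
F = -298 (F = -323 + 25 = -298)
O(H) = -1/(2*(-298 + H)) (O(H) = -1/(2*(H - 298)) = -1/(2*(-298 + H)))
sqrt(O(-384) + 254877) = sqrt(-1/(-596 + 2*(-384)) + 254877) = sqrt(-1/(-596 - 768) + 254877) = sqrt(-1/(-1364) + 254877) = sqrt(-1*(-1/1364) + 254877) = sqrt(1/1364 + 254877) = sqrt(347652229/1364) = sqrt(118549410089)/682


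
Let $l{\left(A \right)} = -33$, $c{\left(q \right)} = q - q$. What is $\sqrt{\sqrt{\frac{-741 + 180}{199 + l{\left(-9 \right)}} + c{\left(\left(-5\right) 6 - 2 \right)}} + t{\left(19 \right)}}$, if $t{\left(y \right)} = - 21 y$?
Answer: $\frac{\sqrt{-10994844 + 166 i \sqrt{93126}}}{166} \approx 0.046016 + 19.975 i$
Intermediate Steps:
$c{\left(q \right)} = 0$
$\sqrt{\sqrt{\frac{-741 + 180}{199 + l{\left(-9 \right)}} + c{\left(\left(-5\right) 6 - 2 \right)}} + t{\left(19 \right)}} = \sqrt{\sqrt{\frac{-741 + 180}{199 - 33} + 0} - 399} = \sqrt{\sqrt{- \frac{561}{166} + 0} - 399} = \sqrt{\sqrt{- \frac{561}{166}} - 399} = \sqrt{\frac{i \sqrt{93126}}{166} - 399} = \sqrt{-399 + \frac{i \sqrt{93126}}{166}}$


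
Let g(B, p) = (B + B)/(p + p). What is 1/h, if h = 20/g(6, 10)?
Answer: 3/100 ≈ 0.030000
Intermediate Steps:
g(B, p) = B/p (g(B, p) = (2*B)/((2*p)) = (2*B)*(1/(2*p)) = B/p)
h = 100/3 (h = 20/((6/10)) = 20/((6*(1/10))) = 20/(3/5) = 20*(5/3) = 100/3 ≈ 33.333)
1/h = 1/(100/3) = 3/100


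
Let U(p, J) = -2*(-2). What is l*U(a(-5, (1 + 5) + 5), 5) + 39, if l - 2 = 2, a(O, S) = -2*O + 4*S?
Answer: 55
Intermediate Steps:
U(p, J) = 4
l = 4 (l = 2 + 2 = 4)
l*U(a(-5, (1 + 5) + 5), 5) + 39 = 4*4 + 39 = 16 + 39 = 55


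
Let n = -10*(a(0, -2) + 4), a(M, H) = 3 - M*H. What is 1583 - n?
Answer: 1653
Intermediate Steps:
a(M, H) = 3 - H*M
n = -70 (n = -10*((3 - 1*(-2)*0) + 4) = -10*((3 + 0) + 4) = -10*(3 + 4) = -10*7 = -70)
1583 - n = 1583 - 1*(-70) = 1583 + 70 = 1653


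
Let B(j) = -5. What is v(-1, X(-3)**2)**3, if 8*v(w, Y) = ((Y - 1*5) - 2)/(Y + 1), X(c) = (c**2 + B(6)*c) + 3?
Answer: 47045881/24897088000 ≈ 0.0018896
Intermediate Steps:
X(c) = 3 + c**2 - 5*c (X(c) = (c**2 - 5*c) + 3 = 3 + c**2 - 5*c)
v(w, Y) = (-7 + Y)/(8*(1 + Y)) (v(w, Y) = (((Y - 1*5) - 2)/(Y + 1))/8 = (((Y - 5) - 2)/(1 + Y))/8 = (((-5 + Y) - 2)/(1 + Y))/8 = ((-7 + Y)/(1 + Y))/8 = (-7 + Y)/(8*(1 + Y)))
v(-1, X(-3)**2)**3 = ((-7 + (3 + (-3)**2 - 5*(-3))**2)/(8*(1 + (3 + (-3)**2 - 5*(-3))**2)))**3 = ((-7 + (3 + 9 + 15)**2)/(8*(1 + (3 + 9 + 15)**2)))**3 = ((-7 + 27**2)/(8*(1 + 27**2)))**3 = ((-7 + 729)/(8*(1 + 729)))**3 = ((1/8)*722/730)**3 = ((1/8)*(1/730)*722)**3 = (361/2920)**3 = 47045881/24897088000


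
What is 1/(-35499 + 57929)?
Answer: 1/22430 ≈ 4.4583e-5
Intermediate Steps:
1/(-35499 + 57929) = 1/22430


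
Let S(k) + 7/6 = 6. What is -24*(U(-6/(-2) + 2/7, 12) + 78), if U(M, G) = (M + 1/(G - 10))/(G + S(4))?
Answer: -1327320/707 ≈ -1877.4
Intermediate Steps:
S(k) = 29/6 (S(k) = -7/6 + 6 = 29/6)
U(M, G) = (M + 1/(-10 + G))/(29/6 + G) (U(M, G) = (M + 1/(G - 10))/(G + 29/6) = (M + 1/(-10 + G))/(29/6 + G))
-24*(U(-6/(-2) + 2/7, 12) + 78) = -24*(6*(1 - 10*(-6/(-2) + 2/7) + 12*(-6/(-2) + 2/7))/(-290 - 31*12 + 6*12²) + 78) = -24*(6*(1 - 10*(-6*(-½) + 2*(⅐)) + 12*(-6*(-½) + 2*(⅐)))/(-290 - 372 + 6*144) + 78) = -24*(6*(1 - 10*(3 + 2/7) + 12*(3 + 2/7))/(-290 - 372 + 864) + 78) = -24*(6*(1 - 10*23/7 + 12*(23/7))/202 + 78) = -24*(6*(1/202)*(1 - 230/7 + 276/7) + 78) = -24*(6*(1/202)*(53/7) + 78) = -24*(159/707 + 78) = -24*55305/707 = -1327320/707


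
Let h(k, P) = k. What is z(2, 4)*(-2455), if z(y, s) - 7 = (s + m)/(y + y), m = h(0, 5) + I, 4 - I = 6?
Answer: -36825/2 ≈ -18413.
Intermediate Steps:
I = -2 (I = 4 - 1*6 = 4 - 6 = -2)
m = -2 (m = 0 - 2 = -2)
z(y, s) = 7 + (-2 + s)/(2*y) (z(y, s) = 7 + (s - 2)/(y + y) = 7 + (-2 + s)/((2*y)) = 7 + (-2 + s)*(1/(2*y)) = 7 + (-2 + s)/(2*y))
z(2, 4)*(-2455) = ((½)*(-2 + 4 + 14*2)/2)*(-2455) = ((½)*(½)*(-2 + 4 + 28))*(-2455) = ((½)*(½)*30)*(-2455) = (15/2)*(-2455) = -36825/2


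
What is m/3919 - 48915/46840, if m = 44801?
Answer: 381356191/36713192 ≈ 10.387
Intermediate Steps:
m/3919 - 48915/46840 = 44801/3919 - 48915/46840 = 44801*(1/3919) - 48915*1/46840 = 44801/3919 - 9783/9368 = 381356191/36713192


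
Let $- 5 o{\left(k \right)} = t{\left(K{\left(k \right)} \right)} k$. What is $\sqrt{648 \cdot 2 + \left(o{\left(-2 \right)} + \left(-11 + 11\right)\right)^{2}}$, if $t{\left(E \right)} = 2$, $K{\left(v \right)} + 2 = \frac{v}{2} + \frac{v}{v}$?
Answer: $\frac{4 \sqrt{2026}}{5} \approx 36.009$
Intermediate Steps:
$K{\left(v \right)} = -1 + \frac{v}{2}$ ($K{\left(v \right)} = -2 + \left(\frac{v}{2} + \frac{v}{v}\right) = -2 + \left(v \frac{1}{2} + 1\right) = -2 + \left(\frac{v}{2} + 1\right) = -2 + \left(1 + \frac{v}{2}\right) = -1 + \frac{v}{2}$)
$o{\left(k \right)} = - \frac{2 k}{5}$
$\sqrt{648 \cdot 2 + \left(o{\left(-2 \right)} + \left(-11 + 11\right)\right)^{2}} = \sqrt{648 \cdot 2 + \left(\left(- \frac{2}{5}\right) \left(-2\right) + \left(-11 + 11\right)\right)^{2}} = \sqrt{1296 + \left(\frac{4}{5} + 0\right)^{2}} = \sqrt{1296 + \left(\frac{4}{5}\right)^{2}} = \sqrt{1296 + \frac{16}{25}} = \sqrt{\frac{32416}{25}} = \frac{4 \sqrt{2026}}{5}$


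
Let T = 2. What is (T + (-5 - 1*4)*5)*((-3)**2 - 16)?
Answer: 301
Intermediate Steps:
(T + (-5 - 1*4)*5)*((-3)**2 - 16) = (2 + (-5 - 1*4)*5)*((-3)**2 - 16) = (2 + (-5 - 4)*5)*(9 - 16) = (2 - 9*5)*(-7) = (2 - 45)*(-7) = -43*(-7) = 301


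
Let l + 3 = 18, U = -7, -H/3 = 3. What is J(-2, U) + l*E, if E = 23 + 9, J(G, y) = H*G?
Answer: 498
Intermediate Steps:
H = -9 (H = -3*3 = -9)
J(G, y) = -9*G
l = 15 (l = -3 + 18 = 15)
E = 32
J(-2, U) + l*E = -9*(-2) + 15*32 = 18 + 480 = 498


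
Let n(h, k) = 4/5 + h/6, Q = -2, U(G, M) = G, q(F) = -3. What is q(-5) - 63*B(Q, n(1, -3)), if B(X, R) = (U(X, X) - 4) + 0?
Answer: 375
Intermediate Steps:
n(h, k) = ⅘ + h/6 (n(h, k) = 4*(⅕) + h*(⅙) = ⅘ + h/6)
B(X, R) = -4 + X (B(X, R) = (X - 4) + 0 = (-4 + X) + 0 = -4 + X)
q(-5) - 63*B(Q, n(1, -3)) = -3 - 63*(-4 - 2) = -3 - 63*(-6) = -3 + 378 = 375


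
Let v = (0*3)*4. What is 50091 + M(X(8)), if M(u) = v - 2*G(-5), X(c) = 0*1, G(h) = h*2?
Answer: 50111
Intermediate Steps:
G(h) = 2*h
X(c) = 0
v = 0 (v = 0*4 = 0)
M(u) = 20 (M(u) = 0 - 4*(-5) = 0 - 2*(-10) = 0 + 20 = 20)
50091 + M(X(8)) = 50091 + 20 = 50111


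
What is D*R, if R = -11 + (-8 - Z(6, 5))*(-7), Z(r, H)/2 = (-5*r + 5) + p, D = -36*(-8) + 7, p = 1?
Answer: -85845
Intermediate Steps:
D = 295 (D = 288 + 7 = 295)
Z(r, H) = 12 - 10*r (Z(r, H) = 2*((-5*r + 5) + 1) = 2*((5 - 5*r) + 1) = 2*(6 - 5*r) = 12 - 10*r)
R = -291 (R = -11 + (-8 - (12 - 10*6))*(-7) = -11 + (-8 - (12 - 60))*(-7) = -11 + (-8 - 1*(-48))*(-7) = -11 + (-8 + 48)*(-7) = -11 + 40*(-7) = -11 - 280 = -291)
D*R = 295*(-291) = -85845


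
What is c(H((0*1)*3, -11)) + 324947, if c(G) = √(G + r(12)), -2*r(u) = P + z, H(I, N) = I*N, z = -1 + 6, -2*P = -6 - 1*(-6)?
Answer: 324947 + I*√10/2 ≈ 3.2495e+5 + 1.5811*I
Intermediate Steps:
P = 0 (P = -(-6 - 1*(-6))/2 = -(-6 + 6)/2 = -½*0 = 0)
z = 5
r(u) = -5/2 (r(u) = -(0 + 5)/2 = -½*5 = -5/2)
c(G) = √(-5/2 + G) (c(G) = √(G - 5/2) = √(-5/2 + G))
c(H((0*1)*3, -11)) + 324947 = √(-10 + 4*(((0*1)*3)*(-11)))/2 + 324947 = √(-10 + 4*((0*3)*(-11)))/2 + 324947 = √(-10 + 4*(0*(-11)))/2 + 324947 = √(-10 + 4*0)/2 + 324947 = √(-10 + 0)/2 + 324947 = √(-10)/2 + 324947 = (I*√10)/2 + 324947 = I*√10/2 + 324947 = 324947 + I*√10/2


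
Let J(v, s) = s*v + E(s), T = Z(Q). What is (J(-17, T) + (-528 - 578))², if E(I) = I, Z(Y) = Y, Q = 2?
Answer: 1295044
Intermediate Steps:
T = 2
J(v, s) = s + s*v (J(v, s) = s*v + s = s + s*v)
(J(-17, T) + (-528 - 578))² = (2*(1 - 17) + (-528 - 578))² = (2*(-16) - 1106)² = (-32 - 1106)² = (-1138)² = 1295044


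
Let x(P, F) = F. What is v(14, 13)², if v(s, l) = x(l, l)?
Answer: 169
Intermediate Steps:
v(s, l) = l
v(14, 13)² = 13² = 169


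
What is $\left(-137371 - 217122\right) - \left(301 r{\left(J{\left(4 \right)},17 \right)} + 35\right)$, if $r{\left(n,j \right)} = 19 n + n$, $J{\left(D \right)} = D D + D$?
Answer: $-474928$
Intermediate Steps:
$J{\left(D \right)} = D + D^{2}$ ($J{\left(D \right)} = D^{2} + D = D + D^{2}$)
$r{\left(n,j \right)} = 20 n$
$\left(-137371 - 217122\right) - \left(301 r{\left(J{\left(4 \right)},17 \right)} + 35\right) = \left(-137371 - 217122\right) - \left(301 \cdot 20 \cdot 4 \left(1 + 4\right) + 35\right) = -354493 - \left(301 \cdot 20 \cdot 4 \cdot 5 + 35\right) = -354493 - \left(301 \cdot 20 \cdot 20 + 35\right) = -354493 - \left(301 \cdot 400 + 35\right) = -354493 - \left(120400 + 35\right) = -354493 - 120435 = -474928$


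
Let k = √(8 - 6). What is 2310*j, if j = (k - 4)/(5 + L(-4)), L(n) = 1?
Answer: -1540 + 385*√2 ≈ -995.53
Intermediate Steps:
k = √2 ≈ 1.4142
j = -⅔ + √2/6 (j = (√2 - 4)/(5 + 1) = (-4 + √2)/6 = (-4 + √2)*(⅙) = -⅔ + √2/6 ≈ -0.43096)
2310*j = 2310*(-⅔ + √2/6) = -1540 + 385*√2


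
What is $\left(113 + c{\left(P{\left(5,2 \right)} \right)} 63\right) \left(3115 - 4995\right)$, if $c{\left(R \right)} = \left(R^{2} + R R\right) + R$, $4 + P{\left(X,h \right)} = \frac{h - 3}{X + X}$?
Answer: $- \frac{18543944}{5} \approx -3.7088 \cdot 10^{6}$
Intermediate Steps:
$P{\left(X,h \right)} = -4 + \frac{-3 + h}{2 X}$ ($P{\left(X,h \right)} = -4 + \frac{h - 3}{X + X} = -4 + \frac{-3 + h}{2 X}$)
$c{\left(R \right)} = R + 2 R^{2}$ ($c{\left(R \right)} = \left(R^{2} + R^{2}\right) + R = 2 R^{2} + R = R + 2 R^{2}$)
$\left(113 + c{\left(P{\left(5,2 \right)} \right)} 63\right) \left(3115 - 4995\right) = \left(113 + \frac{-3 + 2 - 40}{2 \cdot 5} \left(1 + 2 \frac{-3 + 2 - 40}{2 \cdot 5}\right) 63\right) \left(3115 - 4995\right) = \left(113 + \frac{1}{2} \cdot \frac{1}{5} \left(-3 + 2 - 40\right) \left(1 + 2 \cdot \frac{1}{2} \cdot \frac{1}{5} \left(-3 + 2 - 40\right)\right) 63\right) \left(-1880\right) = \left(113 + \frac{1}{2} \cdot \frac{1}{5} \left(-41\right) \left(1 + 2 \cdot \frac{1}{2} \cdot \frac{1}{5} \left(-41\right)\right) 63\right) \left(-1880\right) = \left(113 + - \frac{41 \left(1 + 2 \left(- \frac{41}{10}\right)\right)}{10} \cdot 63\right) \left(-1880\right) = \left(113 + - \frac{41 \left(1 - \frac{41}{5}\right)}{10} \cdot 63\right) \left(-1880\right) = \left(113 + \left(- \frac{41}{10}\right) \left(- \frac{36}{5}\right) 63\right) \left(-1880\right) = \left(113 + \frac{738}{25} \cdot 63\right) \left(-1880\right) = \left(113 + \frac{46494}{25}\right) \left(-1880\right) = \frac{49319}{25} \left(-1880\right) = - \frac{18543944}{5}$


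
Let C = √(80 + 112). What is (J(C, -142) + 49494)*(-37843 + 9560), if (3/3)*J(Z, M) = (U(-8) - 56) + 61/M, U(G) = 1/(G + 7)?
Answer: -198546462019/142 ≈ -1.3982e+9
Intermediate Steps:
U(G) = 1/(7 + G)
C = 8*√3 (C = √192 = 8*√3 ≈ 13.856)
J(Z, M) = -57 + 61/M (J(Z, M) = (1/(7 - 8) - 56) + 61/M = (1/(-1) - 56) + 61/M = (-1 - 56) + 61/M = -57 + 61/M)
(J(C, -142) + 49494)*(-37843 + 9560) = ((-57 + 61/(-142)) + 49494)*(-37843 + 9560) = ((-57 + 61*(-1/142)) + 49494)*(-28283) = ((-57 - 61/142) + 49494)*(-28283) = (-8155/142 + 49494)*(-28283) = (7019993/142)*(-28283) = -198546462019/142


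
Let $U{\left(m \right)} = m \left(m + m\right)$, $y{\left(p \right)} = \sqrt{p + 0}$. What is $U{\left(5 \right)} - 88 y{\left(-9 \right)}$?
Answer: $50 - 264 i \approx 50.0 - 264.0 i$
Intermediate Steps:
$y{\left(p \right)} = \sqrt{p}$
$U{\left(m \right)} = 2 m^{2}$ ($U{\left(m \right)} = m 2 m = 2 m^{2}$)
$U{\left(5 \right)} - 88 y{\left(-9 \right)} = 2 \cdot 5^{2} - 88 \sqrt{-9} = 2 \cdot 25 - 88 \cdot 3 i = 50 - 264 i$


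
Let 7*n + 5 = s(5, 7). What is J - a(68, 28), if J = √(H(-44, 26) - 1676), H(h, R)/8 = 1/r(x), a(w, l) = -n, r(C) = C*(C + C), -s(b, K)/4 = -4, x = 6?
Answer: 11/7 + I*√15083/3 ≈ 1.5714 + 40.938*I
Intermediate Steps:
s(b, K) = 16 (s(b, K) = -4*(-4) = 16)
n = 11/7 (n = -5/7 + (⅐)*16 = -5/7 + 16/7 = 11/7 ≈ 1.5714)
r(C) = 2*C² (r(C) = C*(2*C) = 2*C²)
a(w, l) = -11/7 (a(w, l) = -1*11/7 = -11/7)
H(h, R) = ⅑ (H(h, R) = 8/((2*6²)) = 8/((2*36)) = 8/72 = 8*(1/72) = ⅑)
J = I*√15083/3 (J = √(⅑ - 1676) = √(-15083/9) = I*√15083/3 ≈ 40.938*I)
J - a(68, 28) = I*√15083/3 - 1*(-11/7) = I*√15083/3 + 11/7 = 11/7 + I*√15083/3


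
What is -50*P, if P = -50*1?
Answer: 2500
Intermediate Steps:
P = -50
-50*P = -50*(-50) = 2500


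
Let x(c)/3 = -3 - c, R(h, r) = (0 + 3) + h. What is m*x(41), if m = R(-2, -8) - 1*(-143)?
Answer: -19008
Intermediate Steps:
R(h, r) = 3 + h
x(c) = -9 - 3*c (x(c) = 3*(-3 - c) = -9 - 3*c)
m = 144 (m = (3 - 2) - 1*(-143) = 1 + 143 = 144)
m*x(41) = 144*(-9 - 3*41) = 144*(-9 - 123) = 144*(-132) = -19008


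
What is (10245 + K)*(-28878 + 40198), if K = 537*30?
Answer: 298338600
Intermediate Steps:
K = 16110
(10245 + K)*(-28878 + 40198) = (10245 + 16110)*(-28878 + 40198) = 26355*11320 = 298338600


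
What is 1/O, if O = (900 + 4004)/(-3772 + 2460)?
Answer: -164/613 ≈ -0.26754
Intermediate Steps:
O = -613/164 (O = 4904/(-1312) = 4904*(-1/1312) = -613/164 ≈ -3.7378)
1/O = 1/(-613/164) = -164/613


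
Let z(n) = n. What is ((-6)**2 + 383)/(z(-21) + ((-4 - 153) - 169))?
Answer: -419/347 ≈ -1.2075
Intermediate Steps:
((-6)**2 + 383)/(z(-21) + ((-4 - 153) - 169)) = ((-6)**2 + 383)/(-21 + ((-4 - 153) - 169)) = (36 + 383)/(-21 + (-157 - 169)) = 419/(-21 - 326) = 419/(-347) = 419*(-1/347) = -419/347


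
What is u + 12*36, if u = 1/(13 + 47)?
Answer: 25921/60 ≈ 432.02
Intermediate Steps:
u = 1/60 ≈ 0.016667
u + 12*36 = 1/60 + 12*36 = 1/60 + 432 = 25921/60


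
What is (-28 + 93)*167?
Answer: 10855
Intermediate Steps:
(-28 + 93)*167 = 65*167 = 10855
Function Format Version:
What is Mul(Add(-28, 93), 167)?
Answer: 10855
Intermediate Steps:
Mul(Add(-28, 93), 167) = Mul(65, 167) = 10855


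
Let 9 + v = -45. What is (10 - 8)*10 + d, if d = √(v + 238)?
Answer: 20 + 2*√46 ≈ 33.565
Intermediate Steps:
v = -54 (v = -9 - 45 = -54)
d = 2*√46 (d = √(-54 + 238) = √184 = 2*√46 ≈ 13.565)
(10 - 8)*10 + d = (10 - 8)*10 + 2*√46 = 2*10 + 2*√46 = 20 + 2*√46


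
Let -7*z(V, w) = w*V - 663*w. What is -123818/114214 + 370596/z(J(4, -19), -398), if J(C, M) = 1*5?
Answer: -5869941320/534121771 ≈ -10.990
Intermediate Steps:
J(C, M) = 5
z(V, w) = 663*w/7 - V*w/7 (z(V, w) = -(w*V - 663*w)/7 = -(V*w - 663*w)/7 = -(-663*w + V*w)/7 = 663*w/7 - V*w/7)
-123818/114214 + 370596/z(J(4, -19), -398) = -123818/114214 + 370596/(((1/7)*(-398)*(663 - 1*5))) = -123818*1/114214 + 370596/(((1/7)*(-398)*(663 - 5))) = -61909/57107 + 370596/(((1/7)*(-398)*658)) = -61909/57107 + 370596/(-37412) = -61909/57107 + 370596*(-1/37412) = -61909/57107 - 92649/9353 = -5869941320/534121771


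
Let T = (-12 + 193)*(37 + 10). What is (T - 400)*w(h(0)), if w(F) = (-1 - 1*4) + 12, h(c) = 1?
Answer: 56749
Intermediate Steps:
w(F) = 7 (w(F) = (-1 - 4) + 12 = -5 + 12 = 7)
T = 8507 (T = 181*47 = 8507)
(T - 400)*w(h(0)) = (8507 - 400)*7 = 8107*7 = 56749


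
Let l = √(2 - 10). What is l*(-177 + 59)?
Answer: -236*I*√2 ≈ -333.75*I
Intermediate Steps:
l = 2*I*√2 (l = √(-8) = 2*I*√2 ≈ 2.8284*I)
l*(-177 + 59) = (2*I*√2)*(-177 + 59) = (2*I*√2)*(-118) = -236*I*√2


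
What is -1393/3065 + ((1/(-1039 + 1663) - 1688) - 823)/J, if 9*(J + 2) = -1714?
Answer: 13905468677/1104184640 ≈ 12.593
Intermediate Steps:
J = -1732/9 (J = -2 + (⅑)*(-1714) = -2 - 1714/9 = -1732/9 ≈ -192.44)
-1393/3065 + ((1/(-1039 + 1663) - 1688) - 823)/J = -1393/3065 + ((1/(-1039 + 1663) - 1688) - 823)/(-1732/9) = -1393*1/3065 + ((1/624 - 1688) - 823)*(-9/1732) = -1393/3065 + ((1/624 - 1688) - 823)*(-9/1732) = -1393/3065 + (-1053311/624 - 823)*(-9/1732) = -1393/3065 - 1566863/624*(-9/1732) = -1393/3065 + 4700589/360256 = 13905468677/1104184640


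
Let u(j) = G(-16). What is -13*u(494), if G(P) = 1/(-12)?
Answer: 13/12 ≈ 1.0833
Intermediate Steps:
G(P) = -1/12
u(j) = -1/12
-13*u(494) = -13*(-1/12) = 13/12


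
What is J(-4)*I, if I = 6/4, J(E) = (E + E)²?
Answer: 96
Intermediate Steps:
J(E) = 4*E² (J(E) = (2*E)² = 4*E²)
I = 3/2 (I = 6*(¼) = 3/2 ≈ 1.5000)
J(-4)*I = (4*(-4)²)*(3/2) = (4*16)*(3/2) = 64*(3/2) = 96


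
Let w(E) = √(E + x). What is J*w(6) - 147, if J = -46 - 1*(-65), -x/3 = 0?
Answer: -147 + 19*√6 ≈ -100.46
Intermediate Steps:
x = 0 (x = -3*0 = 0)
J = 19 (J = -46 + 65 = 19)
w(E) = √E (w(E) = √(E + 0) = √E)
J*w(6) - 147 = 19*√6 - 147 = -147 + 19*√6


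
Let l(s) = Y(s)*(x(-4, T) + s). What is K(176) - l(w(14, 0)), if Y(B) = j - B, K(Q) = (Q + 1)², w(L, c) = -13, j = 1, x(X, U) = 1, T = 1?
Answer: 31497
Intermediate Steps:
K(Q) = (1 + Q)²
Y(B) = 1 - B
l(s) = (1 + s)*(1 - s) (l(s) = (1 - s)*(1 + s) = (1 + s)*(1 - s))
K(176) - l(w(14, 0)) = (1 + 176)² - (1 - 1*(-13)²) = 177² - (1 - 1*169) = 31329 - (1 - 169) = 31329 - 1*(-168) = 31329 + 168 = 31497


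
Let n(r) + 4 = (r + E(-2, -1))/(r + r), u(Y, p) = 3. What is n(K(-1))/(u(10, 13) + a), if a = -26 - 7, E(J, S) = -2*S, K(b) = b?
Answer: 3/20 ≈ 0.15000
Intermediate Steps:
n(r) = -4 + (2 + r)/(2*r) (n(r) = -4 + (r - 2*(-1))/(r + r) = -4 + (r + 2)/((2*r)) = -4 + (2 + r)*(1/(2*r)) = -4 + (2 + r)/(2*r))
a = -33
n(K(-1))/(u(10, 13) + a) = (-7/2 + 1/(-1))/(3 - 33) = (-7/2 - 1)/(-30) = -9/2*(-1/30) = 3/20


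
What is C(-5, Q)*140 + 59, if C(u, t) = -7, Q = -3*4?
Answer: -921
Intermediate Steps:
Q = -12
C(-5, Q)*140 + 59 = -7*140 + 59 = -980 + 59 = -921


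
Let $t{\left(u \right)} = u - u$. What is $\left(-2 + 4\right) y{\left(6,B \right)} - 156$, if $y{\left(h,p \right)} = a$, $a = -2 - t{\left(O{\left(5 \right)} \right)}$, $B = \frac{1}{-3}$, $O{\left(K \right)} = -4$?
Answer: $-160$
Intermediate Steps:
$t{\left(u \right)} = 0$
$B = - \frac{1}{3} \approx -0.33333$
$a = -2$ ($a = -2 - 0 = -2 + 0 = -2$)
$y{\left(h,p \right)} = -2$
$\left(-2 + 4\right) y{\left(6,B \right)} - 156 = \left(-2 + 4\right) \left(-2\right) - 156 = 2 \left(-2\right) - 156 = -4 - 156 = -160$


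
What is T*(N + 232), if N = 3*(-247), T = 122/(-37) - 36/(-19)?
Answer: 501874/703 ≈ 713.90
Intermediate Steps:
T = -986/703 (T = 122*(-1/37) - 36*(-1/19) = -122/37 + 36/19 = -986/703 ≈ -1.4026)
N = -741
T*(N + 232) = -986*(-741 + 232)/703 = -986/703*(-509) = 501874/703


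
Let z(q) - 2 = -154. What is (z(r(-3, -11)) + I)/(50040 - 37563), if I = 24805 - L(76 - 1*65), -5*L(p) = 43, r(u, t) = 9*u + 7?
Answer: 123308/62385 ≈ 1.9766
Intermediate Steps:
r(u, t) = 7 + 9*u
L(p) = -43/5 (L(p) = -⅕*43 = -43/5)
I = 124068/5 (I = 24805 - 1*(-43/5) = 24805 + 43/5 = 124068/5 ≈ 24814.)
z(q) = -152 (z(q) = 2 - 154 = -152)
(z(r(-3, -11)) + I)/(50040 - 37563) = (-152 + 124068/5)/(50040 - 37563) = (123308/5)/12477 = (123308/5)*(1/12477) = 123308/62385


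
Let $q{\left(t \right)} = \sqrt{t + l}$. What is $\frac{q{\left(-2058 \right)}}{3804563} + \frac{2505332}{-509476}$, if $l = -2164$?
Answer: $- \frac{626333}{127369} + \frac{i \sqrt{4222}}{3804563} \approx -4.9175 + 1.7079 \cdot 10^{-5} i$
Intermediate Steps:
$q{\left(t \right)} = \sqrt{-2164 + t}$ ($q{\left(t \right)} = \sqrt{t - 2164} = \sqrt{-2164 + t}$)
$\frac{q{\left(-2058 \right)}}{3804563} + \frac{2505332}{-509476} = \frac{\sqrt{-2164 - 2058}}{3804563} + \frac{2505332}{-509476} = \sqrt{-4222} \cdot \frac{1}{3804563} + 2505332 \left(- \frac{1}{509476}\right) = i \sqrt{4222} \cdot \frac{1}{3804563} - \frac{626333}{127369} = \frac{i \sqrt{4222}}{3804563} - \frac{626333}{127369} = - \frac{626333}{127369} + \frac{i \sqrt{4222}}{3804563}$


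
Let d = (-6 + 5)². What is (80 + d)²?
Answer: 6561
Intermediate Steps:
d = 1 (d = (-1)² = 1)
(80 + d)² = (80 + 1)² = 81² = 6561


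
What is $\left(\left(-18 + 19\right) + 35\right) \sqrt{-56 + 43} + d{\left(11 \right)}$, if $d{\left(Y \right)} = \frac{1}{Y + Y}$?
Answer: $\frac{1}{22} + 36 i \sqrt{13} \approx 0.045455 + 129.8 i$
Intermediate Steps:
$d{\left(Y \right)} = \frac{1}{2 Y}$
$\left(\left(-18 + 19\right) + 35\right) \sqrt{-56 + 43} + d{\left(11 \right)} = \left(\left(-18 + 19\right) + 35\right) \sqrt{-56 + 43} + \frac{1}{2 \cdot 11} = \left(1 + 35\right) \sqrt{-13} + \frac{1}{2} \cdot \frac{1}{11} = 36 i \sqrt{13} + \frac{1}{22} = \frac{1}{22} + 36 i \sqrt{13}$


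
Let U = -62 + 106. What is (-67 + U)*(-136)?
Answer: 3128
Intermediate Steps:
U = 44
(-67 + U)*(-136) = (-67 + 44)*(-136) = -23*(-136) = 3128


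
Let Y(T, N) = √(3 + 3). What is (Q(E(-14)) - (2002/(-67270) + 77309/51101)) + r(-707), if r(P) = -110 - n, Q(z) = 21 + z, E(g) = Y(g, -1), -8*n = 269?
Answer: -111687653531/1964322440 + √6 ≈ -54.409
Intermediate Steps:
Y(T, N) = √6
n = -269/8 (n = -⅛*269 = -269/8 ≈ -33.625)
E(g) = √6
r(P) = -611/8 (r(P) = -110 - 1*(-269/8) = -110 + 269/8 = -611/8)
(Q(E(-14)) - (2002/(-67270) + 77309/51101)) + r(-707) = ((21 + √6) - (2002/(-67270) + 77309/51101)) - 611/8 = ((21 + √6) - (2002*(-1/67270) + 77309*(1/51101))) - 611/8 = ((21 + √6) - (-143/4805 + 77309/51101)) - 611/8 = ((21 + √6) - 1*364162302/245540305) - 611/8 = ((21 + √6) - 364162302/245540305) - 611/8 = (4792184103/245540305 + √6) - 611/8 = -111687653531/1964322440 + √6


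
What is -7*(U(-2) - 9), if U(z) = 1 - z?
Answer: 42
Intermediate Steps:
-7*(U(-2) - 9) = -7*((1 - 1*(-2)) - 9) = -7*((1 + 2) - 9) = -7*(3 - 9) = -7*(-6) = 42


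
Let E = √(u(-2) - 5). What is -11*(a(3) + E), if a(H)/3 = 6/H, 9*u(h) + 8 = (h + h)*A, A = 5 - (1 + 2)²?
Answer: -66 - 11*I*√37/3 ≈ -66.0 - 22.303*I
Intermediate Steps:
A = -4 (A = 5 - 1*3² = 5 - 1*9 = 5 - 9 = -4)
u(h) = -8/9 - 8*h/9 (u(h) = -8/9 + ((h + h)*(-4))/9 = -8/9 + ((2*h)*(-4))/9 = -8/9 + (-8*h)/9 = -8/9 - 8*h/9)
a(H) = 18/H (a(H) = 3*(6/H) = 18/H)
E = I*√37/3 (E = √((-8/9 - 8/9*(-2)) - 5) = √((-8/9 + 16/9) - 5) = √(8/9 - 5) = √(-37/9) = I*√37/3 ≈ 2.0276*I)
-11*(a(3) + E) = -11*(18/3 + I*√37/3) = -11*(18*(⅓) + I*√37/3) = -11*(6 + I*√37/3) = -66 - 11*I*√37/3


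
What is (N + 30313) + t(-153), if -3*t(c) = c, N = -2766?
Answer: 27598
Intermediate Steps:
t(c) = -c/3
(N + 30313) + t(-153) = (-2766 + 30313) - ⅓*(-153) = 27547 + 51 = 27598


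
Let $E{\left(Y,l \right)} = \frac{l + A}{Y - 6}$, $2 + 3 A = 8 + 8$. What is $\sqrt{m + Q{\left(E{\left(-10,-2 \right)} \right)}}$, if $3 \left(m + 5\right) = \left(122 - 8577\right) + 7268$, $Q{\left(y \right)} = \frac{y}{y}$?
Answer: $\frac{i \sqrt{3597}}{3} \approx 19.992 i$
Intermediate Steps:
$A = \frac{14}{3}$ ($A = - \frac{2}{3} + \frac{8 + 8}{3} = - \frac{2}{3} + \frac{1}{3} \cdot 16 = - \frac{2}{3} + \frac{16}{3} = \frac{14}{3} \approx 4.6667$)
$E{\left(Y,l \right)} = \frac{\frac{14}{3} + l}{-6 + Y}$ ($E{\left(Y,l \right)} = \frac{l + \frac{14}{3}}{Y - 6} = \frac{\frac{14}{3} + l}{-6 + Y}$)
$Q{\left(y \right)} = 1$
$m = - \frac{1202}{3}$ ($m = -5 + \frac{\left(122 - 8577\right) + 7268}{3} = -5 + \frac{-8455 + 7268}{3} = -5 + \frac{1}{3} \left(-1187\right) = -5 - \frac{1187}{3} = - \frac{1202}{3} \approx -400.67$)
$\sqrt{m + Q{\left(E{\left(-10,-2 \right)} \right)}} = \sqrt{- \frac{1202}{3} + 1} = \sqrt{- \frac{1199}{3}} = \frac{i \sqrt{3597}}{3}$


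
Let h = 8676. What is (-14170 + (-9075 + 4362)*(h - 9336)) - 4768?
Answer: 3091642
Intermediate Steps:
(-14170 + (-9075 + 4362)*(h - 9336)) - 4768 = (-14170 + (-9075 + 4362)*(8676 - 9336)) - 4768 = (-14170 - 4713*(-660)) - 4768 = (-14170 + 3110580) - 4768 = 3096410 - 4768 = 3091642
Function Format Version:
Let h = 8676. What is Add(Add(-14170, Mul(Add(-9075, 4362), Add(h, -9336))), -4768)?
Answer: 3091642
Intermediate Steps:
Add(Add(-14170, Mul(Add(-9075, 4362), Add(h, -9336))), -4768) = Add(Add(-14170, Mul(Add(-9075, 4362), Add(8676, -9336))), -4768) = Add(Add(-14170, Mul(-4713, -660)), -4768) = Add(Add(-14170, 3110580), -4768) = Add(3096410, -4768) = 3091642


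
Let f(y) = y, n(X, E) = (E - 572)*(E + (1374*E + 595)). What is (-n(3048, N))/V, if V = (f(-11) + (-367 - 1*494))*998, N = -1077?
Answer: 305122715/108782 ≈ 2804.9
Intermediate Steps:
n(X, E) = (-572 + E)*(595 + 1375*E) (n(X, E) = (-572 + E)*(E + (595 + 1374*E)) = (-572 + E)*(595 + 1375*E))
V = -870256 (V = (-11 + (-367 - 1*494))*998 = (-11 + (-367 - 494))*998 = (-11 - 861)*998 = -872*998 = -870256)
(-n(3048, N))/V = -(-340340 - 785905*(-1077) + 1375*(-1077)²)/(-870256) = -(-340340 + 846419685 + 1375*1159929)*(-1/870256) = -(-340340 + 846419685 + 1594902375)*(-1/870256) = -1*2440981720*(-1/870256) = -2440981720*(-1/870256) = 305122715/108782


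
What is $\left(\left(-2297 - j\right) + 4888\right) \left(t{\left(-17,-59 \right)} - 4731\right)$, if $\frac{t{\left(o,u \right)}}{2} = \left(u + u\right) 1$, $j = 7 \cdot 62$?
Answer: $-10713819$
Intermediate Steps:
$j = 434$
$t{\left(o,u \right)} = 4 u$ ($t{\left(o,u \right)} = 2 \left(u + u\right) 1 = 2 \cdot 2 u 1 = 2 \cdot 2 u = 4 u$)
$\left(\left(-2297 - j\right) + 4888\right) \left(t{\left(-17,-59 \right)} - 4731\right) = \left(\left(-2297 - 434\right) + 4888\right) \left(4 \left(-59\right) - 4731\right) = \left(\left(-2297 - 434\right) + 4888\right) \left(-236 - 4731\right) = \left(-2731 + 4888\right) \left(-4967\right) = 2157 \left(-4967\right) = -10713819$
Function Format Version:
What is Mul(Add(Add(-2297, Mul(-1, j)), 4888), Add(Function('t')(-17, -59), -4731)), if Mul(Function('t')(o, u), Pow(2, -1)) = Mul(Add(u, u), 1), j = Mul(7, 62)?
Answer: -10713819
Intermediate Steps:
j = 434
Function('t')(o, u) = Mul(4, u) (Function('t')(o, u) = Mul(2, Mul(Add(u, u), 1)) = Mul(2, Mul(Mul(2, u), 1)) = Mul(2, Mul(2, u)) = Mul(4, u))
Mul(Add(Add(-2297, Mul(-1, j)), 4888), Add(Function('t')(-17, -59), -4731)) = Mul(Add(Add(-2297, Mul(-1, 434)), 4888), Add(Mul(4, -59), -4731)) = Mul(Add(Add(-2297, -434), 4888), Add(-236, -4731)) = Mul(Add(-2731, 4888), -4967) = Mul(2157, -4967) = -10713819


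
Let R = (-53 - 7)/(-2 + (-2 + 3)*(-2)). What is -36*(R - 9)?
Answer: -216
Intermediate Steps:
R = 15 (R = -60/(-2 + 1*(-2)) = -60/(-2 - 2) = -60/(-4) = -60*(-¼) = 15)
-36*(R - 9) = -36*(15 - 9) = -36*6 = -216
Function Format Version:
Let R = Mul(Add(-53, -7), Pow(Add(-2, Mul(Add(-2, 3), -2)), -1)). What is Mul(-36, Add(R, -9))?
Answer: -216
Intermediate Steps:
R = 15 (R = Mul(-60, Pow(Add(-2, Mul(1, -2)), -1)) = Mul(-60, Pow(Add(-2, -2), -1)) = Mul(-60, Pow(-4, -1)) = Mul(-60, Rational(-1, 4)) = 15)
Mul(-36, Add(R, -9)) = Mul(-36, Add(15, -9)) = Mul(-36, 6) = -216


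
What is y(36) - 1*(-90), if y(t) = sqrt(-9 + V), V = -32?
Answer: 90 + I*sqrt(41) ≈ 90.0 + 6.4031*I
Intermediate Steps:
y(t) = I*sqrt(41) (y(t) = sqrt(-9 - 32) = sqrt(-41) = I*sqrt(41))
y(36) - 1*(-90) = I*sqrt(41) - 1*(-90) = I*sqrt(41) + 90 = 90 + I*sqrt(41)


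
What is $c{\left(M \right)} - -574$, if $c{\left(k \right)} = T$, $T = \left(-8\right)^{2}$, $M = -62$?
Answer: $638$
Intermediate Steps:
$T = 64$
$c{\left(k \right)} = 64$
$c{\left(M \right)} - -574 = 64 - -574 = 64 + 574 = 638$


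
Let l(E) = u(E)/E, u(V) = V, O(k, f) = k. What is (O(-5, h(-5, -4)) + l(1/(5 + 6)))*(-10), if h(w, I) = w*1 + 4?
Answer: 40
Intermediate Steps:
h(w, I) = 4 + w (h(w, I) = w + 4 = 4 + w)
l(E) = 1 (l(E) = E/E = 1)
(O(-5, h(-5, -4)) + l(1/(5 + 6)))*(-10) = (-5 + 1)*(-10) = -4*(-10) = 40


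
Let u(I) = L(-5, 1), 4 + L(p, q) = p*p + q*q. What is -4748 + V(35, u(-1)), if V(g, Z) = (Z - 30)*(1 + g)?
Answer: -5036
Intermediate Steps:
L(p, q) = -4 + p² + q² (L(p, q) = -4 + (p*p + q*q) = -4 + (p² + q²) = -4 + p² + q²)
u(I) = 22 (u(I) = -4 + (-5)² + 1² = -4 + 25 + 1 = 22)
V(g, Z) = (1 + g)*(-30 + Z) (V(g, Z) = (-30 + Z)*(1 + g) = (1 + g)*(-30 + Z))
-4748 + V(35, u(-1)) = -4748 + (-30 + 22 - 30*35 + 22*35) = -4748 + (-30 + 22 - 1050 + 770) = -4748 - 288 = -5036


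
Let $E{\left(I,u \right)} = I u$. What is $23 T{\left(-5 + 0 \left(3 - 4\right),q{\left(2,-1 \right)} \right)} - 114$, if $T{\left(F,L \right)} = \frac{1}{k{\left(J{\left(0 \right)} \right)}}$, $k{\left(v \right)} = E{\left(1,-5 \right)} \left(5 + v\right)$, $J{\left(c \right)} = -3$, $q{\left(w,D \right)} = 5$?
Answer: $- \frac{1163}{10} \approx -116.3$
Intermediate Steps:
$k{\left(v \right)} = -25 - 5 v$ ($k{\left(v \right)} = 1 \left(-5\right) \left(5 + v\right) = - 5 \left(5 + v\right) = -25 - 5 v$)
$T{\left(F,L \right)} = - \frac{1}{10}$ ($T{\left(F,L \right)} = \frac{1}{-25 - -15} = \frac{1}{-25 + 15} = \frac{1}{-10} = - \frac{1}{10}$)
$23 T{\left(-5 + 0 \left(3 - 4\right),q{\left(2,-1 \right)} \right)} - 114 = 23 \left(- \frac{1}{10}\right) - 114 = - \frac{23}{10} - 114 = - \frac{1163}{10}$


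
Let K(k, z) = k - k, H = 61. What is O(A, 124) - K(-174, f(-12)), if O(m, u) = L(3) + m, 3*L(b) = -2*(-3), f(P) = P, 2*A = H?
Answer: 65/2 ≈ 32.500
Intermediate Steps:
A = 61/2 (A = (½)*61 = 61/2 ≈ 30.500)
L(b) = 2 (L(b) = (-2*(-3))/3 = (-1*(-6))/3 = (⅓)*6 = 2)
O(m, u) = 2 + m
K(k, z) = 0
O(A, 124) - K(-174, f(-12)) = (2 + 61/2) - 1*0 = 65/2 + 0 = 65/2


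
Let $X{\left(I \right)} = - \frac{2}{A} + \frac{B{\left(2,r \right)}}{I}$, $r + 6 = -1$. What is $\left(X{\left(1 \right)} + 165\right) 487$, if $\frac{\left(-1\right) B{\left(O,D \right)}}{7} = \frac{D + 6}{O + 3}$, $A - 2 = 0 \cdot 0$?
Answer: $\frac{402749}{5} \approx 80550.0$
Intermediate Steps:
$r = -7$ ($r = -6 - 1 = -7$)
$A = 2$ ($A = 2 + 0 \cdot 0 = 2 + 0 = 2$)
$B{\left(O,D \right)} = - \frac{7 \left(6 + D\right)}{3 + O}$ ($B{\left(O,D \right)} = - 7 \frac{D + 6}{O + 3} = - 7 \frac{6 + D}{3 + O} = - \frac{7 \left(6 + D\right)}{3 + O}$)
$X{\left(I \right)} = -1 + \frac{7}{5 I}$ ($X{\left(I \right)} = - \frac{2}{2} + \frac{7 \frac{1}{3 + 2} \left(-6 - -7\right)}{I} = \left(-2\right) \frac{1}{2} + \frac{7 \cdot \frac{1}{5} \left(-6 + 7\right)}{I} = -1 + \frac{7 \cdot \frac{1}{5} \cdot 1}{I} = -1 + \frac{7}{5 I}$)
$\left(X{\left(1 \right)} + 165\right) 487 = \left(\frac{\frac{7}{5} - 1}{1} + 165\right) 487 = \left(1 \left(\frac{7}{5} - 1\right) + 165\right) 487 = \left(1 \cdot \frac{2}{5} + 165\right) 487 = \left(\frac{2}{5} + 165\right) 487 = \frac{827}{5} \cdot 487 = \frac{402749}{5}$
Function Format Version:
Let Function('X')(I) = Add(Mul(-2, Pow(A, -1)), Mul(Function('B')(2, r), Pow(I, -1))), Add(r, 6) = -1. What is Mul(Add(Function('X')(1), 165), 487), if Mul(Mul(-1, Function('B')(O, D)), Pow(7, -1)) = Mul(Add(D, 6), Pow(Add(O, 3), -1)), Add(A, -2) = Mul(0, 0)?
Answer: Rational(402749, 5) ≈ 80550.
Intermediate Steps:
r = -7 (r = Add(-6, -1) = -7)
A = 2 (A = Add(2, Mul(0, 0)) = Add(2, 0) = 2)
Function('B')(O, D) = Mul(-7, Pow(Add(3, O), -1), Add(6, D)) (Function('B')(O, D) = Mul(-7, Mul(Add(D, 6), Pow(Add(O, 3), -1))) = Mul(-7, Mul(Add(6, D), Pow(Add(3, O), -1))) = Mul(-7, Mul(Pow(Add(3, O), -1), Add(6, D))) = Mul(-7, Pow(Add(3, O), -1), Add(6, D)))
Function('X')(I) = Add(-1, Mul(Rational(7, 5), Pow(I, -1))) (Function('X')(I) = Add(Mul(-2, Pow(2, -1)), Mul(Mul(7, Pow(Add(3, 2), -1), Add(-6, Mul(-1, -7))), Pow(I, -1))) = Add(Mul(-2, Rational(1, 2)), Mul(Mul(7, Pow(5, -1), Add(-6, 7)), Pow(I, -1))) = Add(-1, Mul(Mul(7, Rational(1, 5), 1), Pow(I, -1))) = Add(-1, Mul(Rational(7, 5), Pow(I, -1))))
Mul(Add(Function('X')(1), 165), 487) = Mul(Add(Mul(Pow(1, -1), Add(Rational(7, 5), Mul(-1, 1))), 165), 487) = Mul(Add(Mul(1, Add(Rational(7, 5), -1)), 165), 487) = Mul(Add(Mul(1, Rational(2, 5)), 165), 487) = Mul(Add(Rational(2, 5), 165), 487) = Mul(Rational(827, 5), 487) = Rational(402749, 5)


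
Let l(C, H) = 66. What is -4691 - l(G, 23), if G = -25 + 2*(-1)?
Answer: -4757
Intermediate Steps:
G = -27 (G = -25 - 2 = -27)
-4691 - l(G, 23) = -4691 - 1*66 = -4691 - 66 = -4757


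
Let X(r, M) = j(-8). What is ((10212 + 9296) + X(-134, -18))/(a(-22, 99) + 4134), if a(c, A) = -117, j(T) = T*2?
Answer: 19492/4017 ≈ 4.8524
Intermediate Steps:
j(T) = 2*T
X(r, M) = -16 (X(r, M) = 2*(-8) = -16)
((10212 + 9296) + X(-134, -18))/(a(-22, 99) + 4134) = ((10212 + 9296) - 16)/(-117 + 4134) = (19508 - 16)/4017 = 19492*(1/4017) = 19492/4017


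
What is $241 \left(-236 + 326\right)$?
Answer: $21690$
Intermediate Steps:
$241 \left(-236 + 326\right) = 241 \cdot 90 = 21690$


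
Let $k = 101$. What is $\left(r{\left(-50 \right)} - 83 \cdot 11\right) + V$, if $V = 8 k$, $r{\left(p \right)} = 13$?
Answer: $-92$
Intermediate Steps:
$V = 808$ ($V = 8 \cdot 101 = 808$)
$\left(r{\left(-50 \right)} - 83 \cdot 11\right) + V = \left(13 - 83 \cdot 11\right) + 808 = \left(13 - 913\right) + 808 = -900 + 808 = -92$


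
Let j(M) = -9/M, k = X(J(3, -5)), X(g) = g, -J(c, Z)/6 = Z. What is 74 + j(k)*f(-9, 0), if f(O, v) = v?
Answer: 74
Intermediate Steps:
J(c, Z) = -6*Z
k = 30 (k = -6*(-5) = 30)
74 + j(k)*f(-9, 0) = 74 - 9/30*0 = 74 - 9*1/30*0 = 74 - 3/10*0 = 74 + 0 = 74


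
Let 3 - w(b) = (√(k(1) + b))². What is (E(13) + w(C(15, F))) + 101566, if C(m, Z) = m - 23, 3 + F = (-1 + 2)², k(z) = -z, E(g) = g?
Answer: 101591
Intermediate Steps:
F = -2 (F = -3 + (-1 + 2)² = -3 + 1² = -3 + 1 = -2)
C(m, Z) = -23 + m
w(b) = 4 - b (w(b) = 3 - (√(-1*1 + b))² = 3 - (√(-1 + b))² = 3 - (-1 + b) = 3 + (1 - b) = 4 - b)
(E(13) + w(C(15, F))) + 101566 = (13 + (4 - (-23 + 15))) + 101566 = (13 + (4 - 1*(-8))) + 101566 = (13 + (4 + 8)) + 101566 = (13 + 12) + 101566 = 25 + 101566 = 101591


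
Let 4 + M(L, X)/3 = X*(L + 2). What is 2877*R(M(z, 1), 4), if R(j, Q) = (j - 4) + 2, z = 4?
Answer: 11508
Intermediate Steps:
M(L, X) = -12 + 3*X*(2 + L) (M(L, X) = -12 + 3*(X*(L + 2)) = -12 + 3*(X*(2 + L)) = -12 + 3*X*(2 + L))
R(j, Q) = -2 + j (R(j, Q) = (-4 + j) + 2 = -2 + j)
2877*R(M(z, 1), 4) = 2877*(-2 + (-12 + 6*1 + 3*4*1)) = 2877*(-2 + (-12 + 6 + 12)) = 2877*(-2 + 6) = 2877*4 = 11508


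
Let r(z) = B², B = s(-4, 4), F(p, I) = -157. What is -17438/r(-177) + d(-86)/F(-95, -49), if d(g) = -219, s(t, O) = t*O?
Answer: -1340851/20096 ≈ -66.722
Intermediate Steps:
s(t, O) = O*t
B = -16 (B = 4*(-4) = -16)
r(z) = 256 (r(z) = (-16)² = 256)
-17438/r(-177) + d(-86)/F(-95, -49) = -17438/256 - 219/(-157) = -17438*1/256 - 219*(-1/157) = -8719/128 + 219/157 = -1340851/20096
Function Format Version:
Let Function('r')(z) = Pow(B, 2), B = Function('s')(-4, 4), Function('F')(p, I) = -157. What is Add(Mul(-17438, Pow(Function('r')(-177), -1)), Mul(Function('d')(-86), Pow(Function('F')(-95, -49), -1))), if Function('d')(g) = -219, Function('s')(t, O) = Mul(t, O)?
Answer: Rational(-1340851, 20096) ≈ -66.722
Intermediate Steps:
Function('s')(t, O) = Mul(O, t)
B = -16 (B = Mul(4, -4) = -16)
Function('r')(z) = 256 (Function('r')(z) = Pow(-16, 2) = 256)
Add(Mul(-17438, Pow(Function('r')(-177), -1)), Mul(Function('d')(-86), Pow(Function('F')(-95, -49), -1))) = Add(Mul(-17438, Pow(256, -1)), Mul(-219, Pow(-157, -1))) = Add(Mul(-17438, Rational(1, 256)), Mul(-219, Rational(-1, 157))) = Add(Rational(-8719, 128), Rational(219, 157)) = Rational(-1340851, 20096)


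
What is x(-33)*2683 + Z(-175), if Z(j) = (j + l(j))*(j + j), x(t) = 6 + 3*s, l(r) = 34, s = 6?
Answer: 113742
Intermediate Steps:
x(t) = 24 (x(t) = 6 + 3*6 = 6 + 18 = 24)
Z(j) = 2*j*(34 + j) (Z(j) = (j + 34)*(j + j) = (34 + j)*(2*j) = 2*j*(34 + j))
x(-33)*2683 + Z(-175) = 24*2683 + 2*(-175)*(34 - 175) = 64392 + 2*(-175)*(-141) = 64392 + 49350 = 113742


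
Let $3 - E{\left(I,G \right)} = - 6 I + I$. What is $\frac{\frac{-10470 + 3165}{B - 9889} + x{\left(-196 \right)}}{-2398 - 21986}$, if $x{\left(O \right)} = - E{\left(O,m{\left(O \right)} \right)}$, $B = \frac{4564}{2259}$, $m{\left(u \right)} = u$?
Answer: $- \frac{10918745597}{272304503904} \approx -0.040098$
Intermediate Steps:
$E{\left(I,G \right)} = 3 + 5 I$ ($E{\left(I,G \right)} = 3 - \left(- 6 I + I\right) = 3 - - 5 I = 3 + 5 I$)
$B = \frac{4564}{2259}$ ($B = 4564 \cdot \frac{1}{2259} = \frac{4564}{2259} \approx 2.0204$)
$x{\left(O \right)} = -3 - 5 O$ ($x{\left(O \right)} = - (3 + 5 O) = -3 - 5 O$)
$\frac{\frac{-10470 + 3165}{B - 9889} + x{\left(-196 \right)}}{-2398 - 21986} = \frac{\frac{-10470 + 3165}{\frac{4564}{2259} - 9889} - -977}{-2398 - 21986} = \frac{- \frac{7305}{- \frac{22334687}{2259}} + \left(-3 + 980\right)}{-24384} = \left(\left(-7305\right) \left(- \frac{2259}{22334687}\right) + 977\right) \left(- \frac{1}{24384}\right) = \left(\frac{16501995}{22334687} + 977\right) \left(- \frac{1}{24384}\right) = \frac{21837491194}{22334687} \left(- \frac{1}{24384}\right) = - \frac{10918745597}{272304503904}$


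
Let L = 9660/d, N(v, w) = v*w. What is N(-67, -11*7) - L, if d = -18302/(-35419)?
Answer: -123863761/9151 ≈ -13536.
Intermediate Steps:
d = 18302/35419 (d = -18302*(-1/35419) = 18302/35419 ≈ 0.51673)
L = 171073770/9151 (L = 9660/(18302/35419) = 9660*(35419/18302) = 171073770/9151 ≈ 18695.)
N(-67, -11*7) - L = -(-737)*7 - 1*171073770/9151 = -67*(-77) - 171073770/9151 = 5159 - 171073770/9151 = -123863761/9151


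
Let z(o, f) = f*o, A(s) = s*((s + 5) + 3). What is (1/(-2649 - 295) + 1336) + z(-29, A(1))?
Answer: 3164799/2944 ≈ 1075.0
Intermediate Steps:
A(s) = s*(8 + s) (A(s) = s*((5 + s) + 3) = s*(8 + s))
(1/(-2649 - 295) + 1336) + z(-29, A(1)) = (1/(-2649 - 295) + 1336) + (1*(8 + 1))*(-29) = (1/(-2944) + 1336) + (1*9)*(-29) = (-1/2944 + 1336) + 9*(-29) = 3933183/2944 - 261 = 3164799/2944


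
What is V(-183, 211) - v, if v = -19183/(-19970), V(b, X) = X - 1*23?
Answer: 3735177/19970 ≈ 187.04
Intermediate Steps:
V(b, X) = -23 + X (V(b, X) = X - 23 = -23 + X)
v = 19183/19970 (v = -19183*(-1/19970) = 19183/19970 ≈ 0.96059)
V(-183, 211) - v = (-23 + 211) - 1*19183/19970 = 188 - 19183/19970 = 3735177/19970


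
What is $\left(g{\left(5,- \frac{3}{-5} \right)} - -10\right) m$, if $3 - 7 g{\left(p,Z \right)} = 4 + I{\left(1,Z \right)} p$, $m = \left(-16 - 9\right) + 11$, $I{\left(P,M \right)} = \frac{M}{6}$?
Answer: $-137$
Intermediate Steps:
$I{\left(P,M \right)} = \frac{M}{6}$ ($I{\left(P,M \right)} = M \frac{1}{6} = \frac{M}{6}$)
$m = -14$ ($m = -25 + 11 = -14$)
$g{\left(p,Z \right)} = - \frac{1}{7} - \frac{Z p}{42}$ ($g{\left(p,Z \right)} = \frac{3}{7} - \frac{4 + \frac{Z}{6} p}{7} = \frac{3}{7} - \frac{4 + \frac{Z p}{6}}{7} = \frac{3}{7} - \left(\frac{4}{7} + \frac{Z p}{42}\right) = - \frac{1}{7} - \frac{Z p}{42}$)
$\left(g{\left(5,- \frac{3}{-5} \right)} - -10\right) m = \left(\left(- \frac{1}{7} - \frac{1}{42} \left(- \frac{3}{-5}\right) 5\right) - -10\right) \left(-14\right) = \left(\left(- \frac{1}{7} - \frac{1}{42} \left(\left(-3\right) \left(- \frac{1}{5}\right)\right) 5\right) + 10\right) \left(-14\right) = \left(\left(- \frac{1}{7} - \frac{1}{70} \cdot 5\right) + 10\right) \left(-14\right) = \left(\left(- \frac{1}{7} - \frac{1}{14}\right) + 10\right) \left(-14\right) = \left(- \frac{3}{14} + 10\right) \left(-14\right) = \frac{137}{14} \left(-14\right) = -137$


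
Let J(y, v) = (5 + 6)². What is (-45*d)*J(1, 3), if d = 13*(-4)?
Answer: 283140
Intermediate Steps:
J(y, v) = 121 (J(y, v) = 11² = 121)
d = -52
(-45*d)*J(1, 3) = -45*(-52)*121 = 2340*121 = 283140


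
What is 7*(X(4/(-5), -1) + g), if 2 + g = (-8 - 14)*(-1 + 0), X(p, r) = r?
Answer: 133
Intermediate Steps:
g = 20 (g = -2 + (-8 - 14)*(-1 + 0) = -2 - 22*(-1) = -2 + 22 = 20)
7*(X(4/(-5), -1) + g) = 7*(-1 + 20) = 7*19 = 133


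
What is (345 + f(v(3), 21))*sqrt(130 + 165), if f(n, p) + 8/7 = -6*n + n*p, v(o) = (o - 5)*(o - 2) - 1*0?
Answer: 2197*sqrt(295)/7 ≈ 5390.7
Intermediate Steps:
v(o) = (-5 + o)*(-2 + o) (v(o) = (-5 + o)*(-2 + o) + 0 = (-5 + o)*(-2 + o))
f(n, p) = -8/7 - 6*n + n*p (f(n, p) = -8/7 + (-6*n + n*p) = -8/7 - 6*n + n*p)
(345 + f(v(3), 21))*sqrt(130 + 165) = (345 + (-8/7 - 6*(10 + 3**2 - 7*3) + (10 + 3**2 - 7*3)*21))*sqrt(130 + 165) = (345 + (-8/7 - 6*(10 + 9 - 21) + (10 + 9 - 21)*21))*sqrt(295) = (345 + (-8/7 - 6*(-2) - 2*21))*sqrt(295) = (345 + (-8/7 + 12 - 42))*sqrt(295) = (345 - 218/7)*sqrt(295) = 2197*sqrt(295)/7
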